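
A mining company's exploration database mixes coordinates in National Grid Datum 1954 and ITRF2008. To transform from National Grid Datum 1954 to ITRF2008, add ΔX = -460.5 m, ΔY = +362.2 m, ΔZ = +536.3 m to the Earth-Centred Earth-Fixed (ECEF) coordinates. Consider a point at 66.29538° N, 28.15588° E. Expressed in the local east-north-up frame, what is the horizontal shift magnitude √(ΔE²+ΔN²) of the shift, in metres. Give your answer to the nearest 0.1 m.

688.2 m

At φ = 66.29538°, λ = 28.15588°: sin φ = 0.915630, cos φ = 0.402022, sin λ = 0.471872, cos λ = 0.881667.
ΔE = −sin λ·ΔX + cos λ·ΔY = −(0.471872)·(-460.5) + (0.881667)·(362.2) = 536.64 m.
ΔN = −sin φ cos λ·ΔX − sin φ sin λ·ΔY + cos φ·ΔZ = −(0.915630)(0.881667)(-460.5) − (0.915630)(0.471872)(362.2) + (0.402022)(536.3) = 430.86 m.
Horizontal magnitude = √(ΔE² + ΔN²) = √(536.64² + 430.86²) = 688.20 m.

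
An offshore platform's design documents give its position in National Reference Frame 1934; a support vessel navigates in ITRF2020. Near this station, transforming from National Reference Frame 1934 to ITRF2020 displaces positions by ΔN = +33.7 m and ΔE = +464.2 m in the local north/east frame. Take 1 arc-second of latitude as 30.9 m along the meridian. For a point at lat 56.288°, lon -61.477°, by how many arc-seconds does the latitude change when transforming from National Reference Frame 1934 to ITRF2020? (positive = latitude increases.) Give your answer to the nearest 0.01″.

1″ of latitude = 30.90 m, so Δφ = 33.7 / 30.90 = 1.091″.

Δφ = 1.09″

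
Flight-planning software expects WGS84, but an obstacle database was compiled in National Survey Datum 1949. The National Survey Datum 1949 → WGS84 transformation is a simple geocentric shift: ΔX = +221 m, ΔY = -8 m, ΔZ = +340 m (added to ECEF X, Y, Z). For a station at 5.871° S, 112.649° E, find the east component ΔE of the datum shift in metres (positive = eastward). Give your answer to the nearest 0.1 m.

The local east axis at (φ, λ) is (−sin λ, cos λ, 0), so ΔE = −sin(112.649°)·221 + cos(112.649°)·(-8) = -200.88 m.

ΔE = -200.9 m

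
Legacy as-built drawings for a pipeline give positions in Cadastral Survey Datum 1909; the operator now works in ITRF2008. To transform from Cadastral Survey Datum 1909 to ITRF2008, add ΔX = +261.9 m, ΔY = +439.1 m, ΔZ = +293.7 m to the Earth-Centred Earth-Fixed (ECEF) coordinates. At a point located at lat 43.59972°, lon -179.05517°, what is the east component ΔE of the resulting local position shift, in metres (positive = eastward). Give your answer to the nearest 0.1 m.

The local east axis at (φ, λ) is (−sin λ, cos λ, 0), so ΔE = −sin(-179.05517°)·261.9 + cos(-179.05517°)·439.1 = -434.72 m.

ΔE = -434.7 m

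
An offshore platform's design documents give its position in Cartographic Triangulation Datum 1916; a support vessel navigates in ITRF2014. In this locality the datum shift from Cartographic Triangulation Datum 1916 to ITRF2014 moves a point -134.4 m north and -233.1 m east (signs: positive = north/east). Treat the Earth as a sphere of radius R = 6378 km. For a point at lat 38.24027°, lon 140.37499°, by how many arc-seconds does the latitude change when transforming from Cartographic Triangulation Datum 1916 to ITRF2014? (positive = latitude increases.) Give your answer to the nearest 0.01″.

On a sphere of radius R, 1 rad of latitude = R, so Δφ = ΔN / R = -134.4 / 6378000 = -2.1072e-05 rad = -4.347″.

Δφ = -4.35″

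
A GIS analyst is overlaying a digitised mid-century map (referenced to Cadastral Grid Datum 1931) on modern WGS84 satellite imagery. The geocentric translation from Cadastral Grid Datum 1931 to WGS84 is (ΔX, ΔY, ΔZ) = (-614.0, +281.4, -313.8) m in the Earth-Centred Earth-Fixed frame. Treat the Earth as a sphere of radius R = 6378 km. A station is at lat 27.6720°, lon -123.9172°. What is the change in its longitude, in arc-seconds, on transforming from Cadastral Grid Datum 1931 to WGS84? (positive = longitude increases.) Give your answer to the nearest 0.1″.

Δλ = -24.3″

sin φ = 0.464409, cos φ = 0.885621, sin λ = -0.829845, cos λ = -0.557994.
East component: ΔE = −sin λ·ΔX + cos λ·ΔY = −(-0.829845)(-614.0) + (-0.557994)(281.4) = -666.54 m.
1° of latitude spans πR/180 = 111317 m; at latitude φ, 1° of longitude spans that × cos φ = 98584.7 m, so Δλ = -666.54 / 98584.7 × 3600 = -24.340″.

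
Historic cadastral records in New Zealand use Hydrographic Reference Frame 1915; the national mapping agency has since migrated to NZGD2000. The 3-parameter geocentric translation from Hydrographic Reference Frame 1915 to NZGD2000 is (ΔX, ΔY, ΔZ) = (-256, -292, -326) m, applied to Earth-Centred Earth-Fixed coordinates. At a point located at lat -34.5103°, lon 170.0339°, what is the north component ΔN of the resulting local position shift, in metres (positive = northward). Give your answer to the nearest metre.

At φ = -34.5103°, λ = 170.0339°: sin φ = -0.566554, cos φ = 0.824024, sin λ = 0.173065, cos λ = -0.984910.
ΔN = −sin φ cos λ·ΔX − sin φ sin λ·ΔY + cos φ·ΔZ = −(-0.566554)(-0.984910)(-256) − (-0.566554)(0.173065)(-292) + (0.824024)(-326) = -154.41 m.

ΔN = -154 m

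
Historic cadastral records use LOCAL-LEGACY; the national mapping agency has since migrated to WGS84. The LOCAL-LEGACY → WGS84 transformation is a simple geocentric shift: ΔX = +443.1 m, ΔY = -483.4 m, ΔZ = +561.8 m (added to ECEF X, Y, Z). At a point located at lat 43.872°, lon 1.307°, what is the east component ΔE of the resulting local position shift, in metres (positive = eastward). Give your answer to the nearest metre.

ΔE = -493 m

The local east axis at (φ, λ) is (−sin λ, cos λ, 0), so ΔE = −sin(1.307°)·443.1 + cos(1.307°)·(-483.4) = -493.38 m.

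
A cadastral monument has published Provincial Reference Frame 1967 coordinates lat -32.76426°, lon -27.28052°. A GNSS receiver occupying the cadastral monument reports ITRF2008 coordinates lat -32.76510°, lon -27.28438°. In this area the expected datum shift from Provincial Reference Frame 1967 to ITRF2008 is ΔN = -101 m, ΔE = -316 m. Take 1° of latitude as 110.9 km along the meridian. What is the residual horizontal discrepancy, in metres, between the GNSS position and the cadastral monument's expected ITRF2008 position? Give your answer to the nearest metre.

45 m

Observed coordinate differences: Δφ = -0.00084°, Δλ = -0.00386°.
Converting to metres (1° lat = 110900 m, cos φ = 0.840904): observed ΔN = -93.2 m, observed ΔE = -360.0 m.
Subtracting the expected shift leaves a residual of -93.2 − (-101) = 7.8 m north and -360.0 − (-316) = -44.0 m east.
Residual distance = √(7.8² + (-44.0)²) = 44.7 m.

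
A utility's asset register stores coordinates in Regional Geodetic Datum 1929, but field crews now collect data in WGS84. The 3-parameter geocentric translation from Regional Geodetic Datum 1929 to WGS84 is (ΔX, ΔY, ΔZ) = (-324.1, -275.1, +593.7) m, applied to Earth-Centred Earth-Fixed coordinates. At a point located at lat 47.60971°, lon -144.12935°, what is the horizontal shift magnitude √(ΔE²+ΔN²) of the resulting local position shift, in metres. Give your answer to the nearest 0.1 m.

The local east axis at (φ, λ) is (−sin λ, cos λ, 0), so ΔE = −sin(-144.12935°)·(-324.1) + cos(-144.12935°)·(-275.1) = 33.02 m.
The local north axis is (−sin φ cos λ, −sin φ sin λ, cos φ), giving ΔN = -193.972 − 119.055 + 400.259 = 87.23 m.
Horizontal magnitude = √(ΔE² + ΔN²) = √(33.02² + 87.23²) = 93.27 m.

93.3 m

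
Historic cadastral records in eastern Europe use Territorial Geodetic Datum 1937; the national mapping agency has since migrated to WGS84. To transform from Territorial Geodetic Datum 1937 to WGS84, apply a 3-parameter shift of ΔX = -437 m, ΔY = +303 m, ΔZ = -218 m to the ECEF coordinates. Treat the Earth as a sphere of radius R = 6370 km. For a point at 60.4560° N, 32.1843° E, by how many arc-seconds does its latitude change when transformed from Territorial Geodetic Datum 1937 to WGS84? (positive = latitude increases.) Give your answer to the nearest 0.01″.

sin φ = 0.869977, cos φ = 0.493092, sin λ = 0.532644, cos λ = 0.846339.
North component: ΔN = −sin φ cos λ·ΔX − sin φ sin λ·ΔY + cos φ·ΔZ = −(0.869977)(0.846339)(-437) − (0.869977)(0.532644)(303) + (0.493092)(-218) = 73.86 m.
1° of latitude spans πR/180 = 111177 m, so Δφ = 73.86 / 111177 × 3600 = 2.392″.

Δφ = 2.39″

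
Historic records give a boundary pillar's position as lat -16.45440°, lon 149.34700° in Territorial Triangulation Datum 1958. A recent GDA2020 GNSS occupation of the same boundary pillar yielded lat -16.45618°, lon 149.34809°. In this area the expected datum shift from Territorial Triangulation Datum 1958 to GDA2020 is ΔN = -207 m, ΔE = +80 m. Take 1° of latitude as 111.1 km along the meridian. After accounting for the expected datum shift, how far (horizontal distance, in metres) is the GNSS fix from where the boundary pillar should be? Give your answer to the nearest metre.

37 m

Observed coordinate differences: Δφ = -0.00178°, Δλ = +0.00109°.
Converting to metres (1° lat = 111100 m, cos φ = 0.959045): observed ΔN = -197.8 m, observed ΔE = 116.1 m.
Subtracting the expected shift leaves a residual of -197.8 − (-207) = 9.2 m north and 116.1 − (80) = 36.1 m east.
Residual distance = √(9.2² + 36.1²) = 37.3 m.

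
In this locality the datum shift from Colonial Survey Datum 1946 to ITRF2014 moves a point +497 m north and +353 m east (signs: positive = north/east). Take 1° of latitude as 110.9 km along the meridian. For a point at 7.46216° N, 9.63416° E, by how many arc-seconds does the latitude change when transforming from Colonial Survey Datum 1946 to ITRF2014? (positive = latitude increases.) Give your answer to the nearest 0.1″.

Δφ = 16.1″

1° of latitude = 110.9 km, so Δφ = 497.0 / 110900 = 0.0044815° = 16.133″.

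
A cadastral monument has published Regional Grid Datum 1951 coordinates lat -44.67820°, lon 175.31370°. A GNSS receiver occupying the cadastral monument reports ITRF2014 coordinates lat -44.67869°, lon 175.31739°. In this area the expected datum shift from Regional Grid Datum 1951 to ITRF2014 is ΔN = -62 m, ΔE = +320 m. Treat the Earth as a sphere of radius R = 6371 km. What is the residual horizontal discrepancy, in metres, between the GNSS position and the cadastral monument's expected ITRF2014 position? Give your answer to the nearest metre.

Observed coordinate differences: Δφ = -0.00049°, Δλ = +0.00369°.
Converting to metres (1° lat = 111195 m, cos φ = 0.711067): observed ΔN = -54.5 m, observed ΔE = 291.8 m.
Subtracting the expected shift leaves a residual of -54.5 − (-62) = 7.5 m north and 291.8 − (320) = -28.2 m east.
Residual distance = √(7.5² + (-28.2)²) = 29.2 m.

29 m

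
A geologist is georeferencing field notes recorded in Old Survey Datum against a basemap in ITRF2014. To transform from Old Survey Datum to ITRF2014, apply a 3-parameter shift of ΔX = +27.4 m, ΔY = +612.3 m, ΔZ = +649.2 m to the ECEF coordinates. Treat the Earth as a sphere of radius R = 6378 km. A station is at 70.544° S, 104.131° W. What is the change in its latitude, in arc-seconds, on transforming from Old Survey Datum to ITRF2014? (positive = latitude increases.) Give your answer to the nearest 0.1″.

sin φ = -0.942898, cos φ = 0.333083, sin λ = -0.969740, cos λ = -0.244140.
North component: ΔN = −sin φ cos λ·ΔX − sin φ sin λ·ΔY + cos φ·ΔZ = −(-0.942898)(-0.244140)(27.4) − (-0.942898)(-0.969740)(612.3) + (0.333083)(649.2) = -349.94 m.
1° of latitude spans πR/180 = 111317 m, so Δφ = -349.94 / 111317 × 3600 = -11.317″.

Δφ = -11.3″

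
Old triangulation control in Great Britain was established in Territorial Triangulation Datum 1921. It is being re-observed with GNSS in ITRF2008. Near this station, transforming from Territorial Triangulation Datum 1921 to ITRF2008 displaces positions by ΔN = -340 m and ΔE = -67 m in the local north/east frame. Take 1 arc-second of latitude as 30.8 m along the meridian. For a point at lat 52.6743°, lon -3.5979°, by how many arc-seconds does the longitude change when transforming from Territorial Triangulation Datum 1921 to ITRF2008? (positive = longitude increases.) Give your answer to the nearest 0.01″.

Δλ = -3.59″

At latitude 52.6743°, cos φ = 0.606345.
1″ of longitude at this latitude = 30.80 × cos φ = 18.6754 m, so Δλ = -67.0 / 18.6754 = -3.588″.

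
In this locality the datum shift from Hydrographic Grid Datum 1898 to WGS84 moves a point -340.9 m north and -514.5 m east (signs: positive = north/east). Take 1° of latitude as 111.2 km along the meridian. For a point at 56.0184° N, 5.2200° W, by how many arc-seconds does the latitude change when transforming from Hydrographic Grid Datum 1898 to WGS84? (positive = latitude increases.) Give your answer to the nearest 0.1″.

Δφ = -11.0″

1° of latitude = 111.2 km, so Δφ = -340.9 / 111200 = -0.0030656° = -11.036″.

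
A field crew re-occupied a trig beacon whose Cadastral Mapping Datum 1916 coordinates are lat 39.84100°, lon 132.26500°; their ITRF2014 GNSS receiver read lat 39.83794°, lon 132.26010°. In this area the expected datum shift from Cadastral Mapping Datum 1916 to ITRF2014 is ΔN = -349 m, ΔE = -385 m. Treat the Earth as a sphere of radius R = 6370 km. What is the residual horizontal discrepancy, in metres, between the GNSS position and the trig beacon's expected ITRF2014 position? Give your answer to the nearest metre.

34 m

Observed coordinate differences: Δφ = -0.00306°, Δλ = -0.00490°.
Converting to metres (1° lat = 111177 m, cos φ = 0.767825): observed ΔN = -340.2 m, observed ΔE = -418.3 m.
Subtracting the expected shift leaves a residual of -340.2 − (-349) = 8.8 m north and -418.3 − (-385) = -33.3 m east.
Residual distance = √(8.8² + (-33.3)²) = 34.4 m.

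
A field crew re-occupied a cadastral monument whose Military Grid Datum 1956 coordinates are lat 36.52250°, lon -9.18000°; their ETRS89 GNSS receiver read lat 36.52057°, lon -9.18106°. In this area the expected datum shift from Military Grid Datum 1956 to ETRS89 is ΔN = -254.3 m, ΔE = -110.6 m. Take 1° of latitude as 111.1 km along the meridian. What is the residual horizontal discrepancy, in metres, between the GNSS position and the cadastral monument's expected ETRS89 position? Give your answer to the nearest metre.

Observed coordinate differences: Δφ = -0.00193°, Δλ = -0.00106°.
Converting to metres (1° lat = 111100 m, cos φ = 0.803623): observed ΔN = -214.4 m, observed ΔE = -94.6 m.
Subtracting the expected shift leaves a residual of -214.4 − (-254.3) = 39.9 m north and -94.6 − (-110.6) = 16.0 m east.
Residual distance = √(39.9² + 16.0²) = 43.0 m.

43 m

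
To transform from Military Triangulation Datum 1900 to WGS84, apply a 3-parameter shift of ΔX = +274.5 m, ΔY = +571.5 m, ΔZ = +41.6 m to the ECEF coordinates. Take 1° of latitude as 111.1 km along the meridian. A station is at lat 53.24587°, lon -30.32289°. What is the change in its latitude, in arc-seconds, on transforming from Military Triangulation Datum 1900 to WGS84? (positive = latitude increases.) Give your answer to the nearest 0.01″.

Δφ = 2.15″

sin φ = 0.801211, cos φ = 0.598382, sin λ = -0.504873, cos λ = 0.863194.
North component: ΔN = −sin φ cos λ·ΔX − sin φ sin λ·ΔY + cos φ·ΔZ = −(0.801211)(0.863194)(274.5) − (0.801211)(-0.504873)(571.5) + (0.598382)(41.6) = 66.23 m.
1° of latitude spans 111100 m, so Δφ = 66.23 / 111100 × 3600 = 2.146″.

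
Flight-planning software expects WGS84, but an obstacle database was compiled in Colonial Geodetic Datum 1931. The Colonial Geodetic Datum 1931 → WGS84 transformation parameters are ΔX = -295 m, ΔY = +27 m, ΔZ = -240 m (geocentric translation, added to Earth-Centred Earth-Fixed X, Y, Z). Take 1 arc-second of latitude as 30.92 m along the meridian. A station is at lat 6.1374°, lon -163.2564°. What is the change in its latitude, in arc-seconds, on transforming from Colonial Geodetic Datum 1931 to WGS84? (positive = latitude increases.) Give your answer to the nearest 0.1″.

sin φ = 0.106913, cos φ = 0.994268, sin λ = -0.288089, cos λ = -0.957604.
North component: ΔN = −sin φ cos λ·ΔX − sin φ sin λ·ΔY + cos φ·ΔZ = −(0.106913)(-0.957604)(-295) − (0.106913)(-0.288089)(27) + (0.994268)(-240) = -268.00 m.
1° of latitude spans 3600 × 30.92 = 111312 m, so Δφ = -268.00 / 111312 × 3600 = -8.667″.

Δφ = -8.7″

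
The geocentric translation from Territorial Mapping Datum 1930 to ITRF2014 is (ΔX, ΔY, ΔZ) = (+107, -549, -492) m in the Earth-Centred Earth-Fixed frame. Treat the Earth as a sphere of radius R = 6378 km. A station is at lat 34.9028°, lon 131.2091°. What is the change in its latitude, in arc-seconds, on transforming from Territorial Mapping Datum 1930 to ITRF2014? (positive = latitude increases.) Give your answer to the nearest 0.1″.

sin φ = 0.572186, cos φ = 0.820124, sin λ = 0.752310, cos λ = -0.658809.
North component: ΔN = −sin φ cos λ·ΔX − sin φ sin λ·ΔY + cos φ·ΔZ = −(0.572186)(-0.658809)(107) − (0.572186)(0.752310)(-549) + (0.820124)(-492) = -126.84 m.
1° of latitude spans πR/180 = 111317 m, so Δφ = -126.84 / 111317 × 3600 = -4.102″.

Δφ = -4.1″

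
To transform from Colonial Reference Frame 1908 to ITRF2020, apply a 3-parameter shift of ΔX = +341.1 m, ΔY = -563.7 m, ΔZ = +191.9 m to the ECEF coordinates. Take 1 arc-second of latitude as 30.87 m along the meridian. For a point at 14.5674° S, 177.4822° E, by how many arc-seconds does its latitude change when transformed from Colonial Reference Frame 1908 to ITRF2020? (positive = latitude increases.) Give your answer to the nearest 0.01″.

sin φ = -0.251519, cos φ = 0.967852, sin λ = 0.043930, cos λ = -0.999035.
North component: ΔN = −sin φ cos λ·ΔX − sin φ sin λ·ΔY + cos φ·ΔZ = −(-0.251519)(-0.999035)(341.1) − (-0.251519)(0.043930)(-563.7) + (0.967852)(191.9) = 93.79 m.
1° of latitude spans 3600 × 30.87 = 111132 m, so Δφ = 93.79 / 111132 × 3600 = 3.038″.

Δφ = 3.04″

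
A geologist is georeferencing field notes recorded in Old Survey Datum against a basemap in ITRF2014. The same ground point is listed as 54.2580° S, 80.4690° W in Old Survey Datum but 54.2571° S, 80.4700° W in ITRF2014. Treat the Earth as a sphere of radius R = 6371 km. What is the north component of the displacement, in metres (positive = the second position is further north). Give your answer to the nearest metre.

ΔN = 100 m

Δφ = -54.2571° − -54.2580° = +0.0009°; Δλ = -80.4700° − -80.4690° = -0.0010°.
1° along a meridian = πR/180 = 111195 m.
ΔN = Δφ × 111195 = 100.1 m; ΔE = Δλ × 111195 × cos(-54.2580°) = -0.0010 × 111195 × 0.584136 = -65.0 m.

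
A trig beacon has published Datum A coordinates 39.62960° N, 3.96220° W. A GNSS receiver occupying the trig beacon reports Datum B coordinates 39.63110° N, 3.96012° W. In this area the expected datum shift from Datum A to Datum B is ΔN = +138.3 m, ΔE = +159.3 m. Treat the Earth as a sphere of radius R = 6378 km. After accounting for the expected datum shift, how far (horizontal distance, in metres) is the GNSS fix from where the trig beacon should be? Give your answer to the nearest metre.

34 m

Observed coordinate differences: Δφ = +0.00150°, Δλ = +0.00208°.
Converting to metres (1° lat = 111317 m, cos φ = 0.770184): observed ΔN = 167.0 m, observed ΔE = 178.3 m.
Subtracting the expected shift leaves a residual of 167.0 − (138.3) = 28.7 m north and 178.3 − (159.3) = 19.0 m east.
Residual distance = √(28.7² + 19.0²) = 34.4 m.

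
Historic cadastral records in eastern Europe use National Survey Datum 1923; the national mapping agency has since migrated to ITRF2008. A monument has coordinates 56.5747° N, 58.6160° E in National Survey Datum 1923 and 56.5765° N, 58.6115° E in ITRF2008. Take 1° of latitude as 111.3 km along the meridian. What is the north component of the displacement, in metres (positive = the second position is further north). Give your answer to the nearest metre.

Δφ = 56.5765° − 56.5747° = +0.0018°; Δλ = 58.6115° − 58.6160° = -0.0045°.
ΔN = Δφ × 111300 = 200.3 m; ΔE = Δλ × 111300 × cos(56.5747°) = -0.0045 × 111300 × 0.550849 = -275.9 m.

ΔN = 200 m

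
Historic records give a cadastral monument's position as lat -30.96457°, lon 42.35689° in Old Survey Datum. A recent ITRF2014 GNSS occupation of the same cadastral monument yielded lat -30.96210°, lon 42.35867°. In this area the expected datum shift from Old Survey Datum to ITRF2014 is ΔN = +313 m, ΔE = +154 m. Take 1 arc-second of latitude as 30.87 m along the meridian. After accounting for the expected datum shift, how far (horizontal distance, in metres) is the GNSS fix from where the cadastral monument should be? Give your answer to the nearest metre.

42 m

Observed coordinate differences: Δφ = +0.00247°, Δλ = +0.00178°.
Converting to metres (1° lat = 111132 m, cos φ = 0.857486): observed ΔN = 274.5 m, observed ΔE = 169.6 m.
Subtracting the expected shift leaves a residual of 274.5 − (313) = -38.5 m north and 169.6 − (154) = 15.6 m east.
Residual distance = √((-38.5)² + 15.6²) = 41.6 m.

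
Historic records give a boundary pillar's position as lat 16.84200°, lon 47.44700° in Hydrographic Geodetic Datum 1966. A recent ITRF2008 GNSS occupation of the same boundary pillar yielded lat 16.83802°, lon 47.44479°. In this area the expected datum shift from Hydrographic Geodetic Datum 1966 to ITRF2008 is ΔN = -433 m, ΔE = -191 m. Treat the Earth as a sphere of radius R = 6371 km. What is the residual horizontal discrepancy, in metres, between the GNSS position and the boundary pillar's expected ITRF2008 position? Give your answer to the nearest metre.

Observed coordinate differences: Δφ = -0.00398°, Δλ = -0.00221°.
Converting to metres (1° lat = 111195 m, cos φ = 0.957107): observed ΔN = -442.6 m, observed ΔE = -235.2 m.
Subtracting the expected shift leaves a residual of -442.6 − (-433) = -9.6 m north and -235.2 − (-191) = -44.2 m east.
Residual distance = √((-9.6)² + (-44.2)²) = 45.2 m.

45 m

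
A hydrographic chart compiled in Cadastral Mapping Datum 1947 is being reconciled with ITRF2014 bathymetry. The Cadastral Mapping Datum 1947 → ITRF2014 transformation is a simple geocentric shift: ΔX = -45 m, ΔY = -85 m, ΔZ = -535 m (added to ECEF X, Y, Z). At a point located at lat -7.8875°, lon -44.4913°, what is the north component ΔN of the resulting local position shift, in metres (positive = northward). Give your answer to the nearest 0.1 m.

ΔN = -526.2 m

At φ = -7.8875°, λ = -44.4913°: sin φ = -0.137228, cos φ = 0.990539, sin λ = -0.700801, cos λ = 0.713357.
ΔN = −sin φ cos λ·ΔX − sin φ sin λ·ΔY + cos φ·ΔZ = −(-0.137228)(0.713357)(-45) − (-0.137228)(-0.700801)(-85) + (0.990539)(-535) = -526.17 m.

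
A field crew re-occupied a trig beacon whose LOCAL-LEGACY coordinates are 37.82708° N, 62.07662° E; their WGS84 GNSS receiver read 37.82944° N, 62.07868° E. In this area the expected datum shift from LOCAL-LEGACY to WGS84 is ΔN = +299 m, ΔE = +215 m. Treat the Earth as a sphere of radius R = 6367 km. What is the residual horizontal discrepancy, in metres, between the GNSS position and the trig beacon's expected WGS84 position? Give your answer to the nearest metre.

50 m

Observed coordinate differences: Δφ = +0.00236°, Δλ = +0.00206°.
Converting to metres (1° lat = 111125 m, cos φ = 0.789865): observed ΔN = 262.3 m, observed ΔE = 180.8 m.
Subtracting the expected shift leaves a residual of 262.3 − (299) = -36.7 m north and 180.8 − (215) = -34.2 m east.
Residual distance = √((-36.7)² + (-34.2)²) = 50.2 m.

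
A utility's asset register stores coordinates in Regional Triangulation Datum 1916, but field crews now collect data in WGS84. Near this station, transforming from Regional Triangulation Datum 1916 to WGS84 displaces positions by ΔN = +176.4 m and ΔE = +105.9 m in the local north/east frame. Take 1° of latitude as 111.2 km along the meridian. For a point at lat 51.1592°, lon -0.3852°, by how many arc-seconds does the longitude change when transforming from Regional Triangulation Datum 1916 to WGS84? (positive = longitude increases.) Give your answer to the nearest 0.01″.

Δλ = 5.47″

At latitude 51.1592°, cos φ = 0.627159.
1° of longitude at this latitude = 111.2 × cos φ = 69.74 km, so Δλ = 105.9 / 69740.0 = 0.0015185° = 5.467″.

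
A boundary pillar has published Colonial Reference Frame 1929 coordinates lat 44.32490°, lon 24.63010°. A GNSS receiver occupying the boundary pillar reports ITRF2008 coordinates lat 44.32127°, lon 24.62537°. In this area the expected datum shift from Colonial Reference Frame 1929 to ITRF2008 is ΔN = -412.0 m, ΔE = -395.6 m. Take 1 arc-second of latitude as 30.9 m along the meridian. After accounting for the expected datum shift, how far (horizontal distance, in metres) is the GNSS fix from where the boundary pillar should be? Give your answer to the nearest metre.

Observed coordinate differences: Δφ = -0.00363°, Δλ = -0.00473°.
Converting to metres (1° lat = 111240 m, cos φ = 0.715389): observed ΔN = -403.8 m, observed ΔE = -376.4 m.
Subtracting the expected shift leaves a residual of -403.8 − (-412.0) = 8.2 m north and -376.4 − (-395.6) = 19.2 m east.
Residual distance = √(8.2² + 19.2²) = 20.9 m.

21 m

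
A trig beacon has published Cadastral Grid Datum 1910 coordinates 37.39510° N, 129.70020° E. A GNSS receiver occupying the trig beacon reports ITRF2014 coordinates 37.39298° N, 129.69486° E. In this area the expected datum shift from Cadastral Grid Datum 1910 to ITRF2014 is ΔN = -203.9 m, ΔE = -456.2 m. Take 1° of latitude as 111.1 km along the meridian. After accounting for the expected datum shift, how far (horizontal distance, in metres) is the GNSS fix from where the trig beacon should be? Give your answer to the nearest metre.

Observed coordinate differences: Δφ = -0.00212°, Δλ = -0.00534°.
Converting to metres (1° lat = 111100 m, cos φ = 0.794467): observed ΔN = -235.5 m, observed ΔE = -471.3 m.
Subtracting the expected shift leaves a residual of -235.5 − (-203.9) = -31.6 m north and -471.3 − (-456.2) = -15.1 m east.
Residual distance = √((-31.6)² + (-15.1)²) = 35.1 m.

35 m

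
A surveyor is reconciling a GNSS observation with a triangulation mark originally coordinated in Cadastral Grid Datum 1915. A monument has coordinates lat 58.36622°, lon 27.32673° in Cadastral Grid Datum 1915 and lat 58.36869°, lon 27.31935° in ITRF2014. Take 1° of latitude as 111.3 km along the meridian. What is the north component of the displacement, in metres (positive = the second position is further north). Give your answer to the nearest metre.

Δφ = 58.36869° − 58.36622° = +0.00247°; Δλ = 27.31935° − 27.32673° = -0.00738°.
ΔN = Δφ × 111300 = 274.9 m; ΔE = Δλ × 111300 × cos(58.36622°) = -0.00738 × 111300 × 0.524488 = -430.8 m.

ΔN = 275 m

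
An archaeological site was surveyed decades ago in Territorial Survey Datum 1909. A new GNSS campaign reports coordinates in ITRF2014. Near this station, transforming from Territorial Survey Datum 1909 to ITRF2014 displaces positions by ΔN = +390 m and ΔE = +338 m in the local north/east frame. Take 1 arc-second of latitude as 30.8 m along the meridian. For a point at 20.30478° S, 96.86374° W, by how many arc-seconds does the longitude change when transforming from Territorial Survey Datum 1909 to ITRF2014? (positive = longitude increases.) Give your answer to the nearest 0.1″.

At latitude -20.30478°, cos φ = 0.937860.
1″ of longitude at this latitude = 30.80 × cos φ = 28.8861 m, so Δλ = 338.0 / 28.8861 = 11.701″.

Δλ = 11.7″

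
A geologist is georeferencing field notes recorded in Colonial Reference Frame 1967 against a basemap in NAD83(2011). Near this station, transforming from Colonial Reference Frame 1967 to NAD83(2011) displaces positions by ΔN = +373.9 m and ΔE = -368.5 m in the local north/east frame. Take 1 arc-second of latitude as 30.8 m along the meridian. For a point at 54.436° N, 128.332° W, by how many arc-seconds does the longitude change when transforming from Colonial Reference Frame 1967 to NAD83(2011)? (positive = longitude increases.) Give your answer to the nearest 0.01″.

Δλ = -20.57″

At latitude 54.436°, cos φ = 0.581612.
1″ of longitude at this latitude = 30.80 × cos φ = 17.9136 m, so Δλ = -368.5 / 17.9136 = -20.571″.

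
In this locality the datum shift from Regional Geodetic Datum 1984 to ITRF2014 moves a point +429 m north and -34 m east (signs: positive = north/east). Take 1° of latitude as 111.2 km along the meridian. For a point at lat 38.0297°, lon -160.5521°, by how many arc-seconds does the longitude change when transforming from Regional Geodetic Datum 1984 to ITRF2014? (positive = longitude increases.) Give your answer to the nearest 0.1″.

Δλ = -1.4″

At latitude 38.0297°, cos φ = 0.787692.
1° of longitude at this latitude = 111.2 × cos φ = 87.59 km, so Δλ = -34.0 / 87591.3 = -0.0003882° = -1.397″.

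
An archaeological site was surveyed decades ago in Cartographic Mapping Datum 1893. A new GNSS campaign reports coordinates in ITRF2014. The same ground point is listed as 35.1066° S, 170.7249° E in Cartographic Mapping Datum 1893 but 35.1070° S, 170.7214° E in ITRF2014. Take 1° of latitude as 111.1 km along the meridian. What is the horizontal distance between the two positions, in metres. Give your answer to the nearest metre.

Δφ = -35.1070° − -35.1066° = -0.0004°; Δλ = 170.7214° − 170.7249° = -0.0035°.
ΔN = Δφ × 111100 = -44.4 m; ΔE = Δλ × 111100 × cos(-35.1066°) = -0.0035 × 111100 × 0.818083 = -318.1 m.
Distance = √(ΔE² + ΔN²) = √((-318.1)² + (-44.4)²) = 321.2 m.

321 m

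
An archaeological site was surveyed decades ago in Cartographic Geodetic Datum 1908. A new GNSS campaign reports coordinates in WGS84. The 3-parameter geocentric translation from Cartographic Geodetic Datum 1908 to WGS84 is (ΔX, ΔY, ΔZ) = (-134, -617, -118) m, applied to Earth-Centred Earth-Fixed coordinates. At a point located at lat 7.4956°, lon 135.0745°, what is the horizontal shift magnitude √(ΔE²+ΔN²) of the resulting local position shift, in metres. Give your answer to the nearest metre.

536 m

At φ = 7.4956°, λ = 135.0745°: sin φ = 0.130450, cos φ = 0.991455, sin λ = 0.706187, cos λ = -0.708026.
ΔE = −sin λ·ΔX + cos λ·ΔY = −(0.706187)·(-134) + (-0.708026)·(-617) = 531.48 m.
ΔN = −sin φ cos λ·ΔX − sin φ sin λ·ΔY + cos φ·ΔZ = −(0.130450)(-0.708026)(-134) − (0.130450)(0.706187)(-617) + (0.991455)(-118) = -72.53 m.
Horizontal magnitude = √(ΔE² + ΔN²) = √(531.48² + (-72.53)²) = 536.41 m.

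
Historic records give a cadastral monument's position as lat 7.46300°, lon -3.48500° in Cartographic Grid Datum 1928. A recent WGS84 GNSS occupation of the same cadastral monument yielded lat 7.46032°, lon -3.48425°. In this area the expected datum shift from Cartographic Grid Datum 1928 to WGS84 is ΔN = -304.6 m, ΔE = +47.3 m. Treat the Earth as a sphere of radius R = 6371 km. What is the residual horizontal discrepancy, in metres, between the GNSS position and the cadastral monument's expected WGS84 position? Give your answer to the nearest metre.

36 m

Observed coordinate differences: Δφ = -0.00268°, Δλ = +0.00075°.
Converting to metres (1° lat = 111195 m, cos φ = 0.991529): observed ΔN = -298.0 m, observed ΔE = 82.7 m.
Subtracting the expected shift leaves a residual of -298.0 − (-304.6) = 6.6 m north and 82.7 − (47.3) = 35.4 m east.
Residual distance = √(6.6² + 35.4²) = 36.0 m.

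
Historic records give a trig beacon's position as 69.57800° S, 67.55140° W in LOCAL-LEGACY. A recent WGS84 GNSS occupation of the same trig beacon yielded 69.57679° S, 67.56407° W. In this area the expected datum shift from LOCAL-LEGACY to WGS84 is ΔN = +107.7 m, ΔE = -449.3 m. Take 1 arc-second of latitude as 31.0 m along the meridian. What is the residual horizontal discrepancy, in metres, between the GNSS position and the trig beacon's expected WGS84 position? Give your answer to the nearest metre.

52 m

Observed coordinate differences: Δφ = +0.00121°, Δλ = -0.01267°.
Converting to metres (1° lat = 111600 m, cos φ = 0.348932): observed ΔN = 135.0 m, observed ΔE = -493.4 m.
Subtracting the expected shift leaves a residual of 135.0 − (107.7) = 27.3 m north and -493.4 − (-449.3) = -44.1 m east.
Residual distance = √(27.3² + (-44.1)²) = 51.9 m.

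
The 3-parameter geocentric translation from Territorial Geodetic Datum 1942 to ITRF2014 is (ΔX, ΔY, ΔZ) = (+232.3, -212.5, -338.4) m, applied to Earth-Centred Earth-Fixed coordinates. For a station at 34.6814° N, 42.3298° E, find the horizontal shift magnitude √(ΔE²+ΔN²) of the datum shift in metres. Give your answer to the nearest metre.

430 m

The local east axis at (φ, λ) is (−sin λ, cos λ, 0), so ΔE = −sin(42.3298°)·232.3 + cos(42.3298°)·(-212.5) = -313.53 m.
The local north axis is (−sin φ cos λ, −sin φ sin λ, cos φ), giving ΔN = -97.719 + 81.424 − 278.276 = -294.57 m.
Horizontal magnitude = √(ΔE² + ΔN²) = √((-313.53)² + (-294.57)²) = 430.20 m.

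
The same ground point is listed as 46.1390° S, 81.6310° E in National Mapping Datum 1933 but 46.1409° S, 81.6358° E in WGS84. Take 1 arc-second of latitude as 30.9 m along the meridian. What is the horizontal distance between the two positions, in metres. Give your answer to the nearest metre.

426 m

Δφ = -46.1409° − -46.1390° = -0.0019°; Δλ = 81.6358° − 81.6310° = +0.0048°.
1° of latitude = 3600 × 30.90 = 111240 m.
ΔN = Δφ × 111240 = -211.4 m; ΔE = Δλ × 111240 × cos(-46.1390°) = +0.0048 × 111240 × 0.692911 = 370.0 m.
Distance = √(ΔE² + ΔN²) = √(370.0² + (-211.4)²) = 426.1 m.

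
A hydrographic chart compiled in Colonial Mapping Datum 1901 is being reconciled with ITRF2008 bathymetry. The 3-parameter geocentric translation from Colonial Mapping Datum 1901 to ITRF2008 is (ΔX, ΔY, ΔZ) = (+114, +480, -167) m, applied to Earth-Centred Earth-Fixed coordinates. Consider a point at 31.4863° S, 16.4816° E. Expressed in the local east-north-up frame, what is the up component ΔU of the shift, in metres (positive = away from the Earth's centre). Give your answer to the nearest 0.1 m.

ΔU = 296.6 m

The local up (radial) axis is (cos φ cos λ, cos φ sin λ, sin φ), giving ΔU = 93.221 + 116.129 + 87.223 = 296.57 m.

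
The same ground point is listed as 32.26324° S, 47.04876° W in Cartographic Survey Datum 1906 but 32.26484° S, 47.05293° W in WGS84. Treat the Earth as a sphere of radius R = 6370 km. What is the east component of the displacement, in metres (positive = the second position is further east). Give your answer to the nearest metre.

Δφ = -32.26484° − -32.26324° = -0.00160°; Δλ = -47.05293° − -47.04876° = -0.00417°.
1° along a meridian = πR/180 = 111177 m.
ΔN = Δφ × 111177 = -177.9 m; ΔE = Δλ × 111177 × cos(-32.26324°) = -0.00417 × 111177 × 0.845604 = -392.0 m.

ΔE = -392 m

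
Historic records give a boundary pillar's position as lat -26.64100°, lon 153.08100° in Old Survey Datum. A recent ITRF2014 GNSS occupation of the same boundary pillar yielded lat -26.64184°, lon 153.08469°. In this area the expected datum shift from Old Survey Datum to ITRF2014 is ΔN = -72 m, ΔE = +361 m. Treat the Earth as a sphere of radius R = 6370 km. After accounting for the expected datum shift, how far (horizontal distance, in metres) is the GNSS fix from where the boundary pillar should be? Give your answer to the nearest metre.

Observed coordinate differences: Δφ = -0.00084°, Δλ = +0.00369°.
Converting to metres (1° lat = 111177 m, cos φ = 0.893834): observed ΔN = -93.4 m, observed ΔE = 366.7 m.
Subtracting the expected shift leaves a residual of -93.4 − (-72) = -21.4 m north and 366.7 − (361) = 5.7 m east.
Residual distance = √((-21.4)² + 5.7²) = 22.1 m.

22 m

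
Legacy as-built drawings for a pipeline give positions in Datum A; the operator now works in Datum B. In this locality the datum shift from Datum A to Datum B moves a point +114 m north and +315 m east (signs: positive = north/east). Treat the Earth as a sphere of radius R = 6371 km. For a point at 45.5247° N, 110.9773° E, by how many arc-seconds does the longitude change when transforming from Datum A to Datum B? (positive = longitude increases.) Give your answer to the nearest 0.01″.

At latitude 45.5247°, cos φ = 0.700602.
One radian of longitude at latitude φ spans R cos φ, so Δλ = ΔE / (R cos φ) = 315.0 / (6371000 × 0.700602) = 7.0572e-05 rad = 14.556″.

Δλ = 14.56″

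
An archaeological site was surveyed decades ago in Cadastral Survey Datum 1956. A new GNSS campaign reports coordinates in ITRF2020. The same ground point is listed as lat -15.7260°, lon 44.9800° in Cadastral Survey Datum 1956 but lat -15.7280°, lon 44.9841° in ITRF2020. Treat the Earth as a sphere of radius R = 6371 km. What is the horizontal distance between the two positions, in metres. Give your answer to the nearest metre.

Δφ = -15.7280° − -15.7260° = -0.0020°; Δλ = 44.9841° − 44.9800° = +0.0041°.
1° along a meridian = πR/180 = 111195 m.
ΔN = Δφ × 111195 = -222.4 m; ΔE = Δλ × 111195 × cos(-15.7260°) = +0.0041 × 111195 × 0.962569 = 438.8 m.
Distance = √(ΔE² + ΔN²) = √(438.8² + (-222.4)²) = 492.0 m.

492 m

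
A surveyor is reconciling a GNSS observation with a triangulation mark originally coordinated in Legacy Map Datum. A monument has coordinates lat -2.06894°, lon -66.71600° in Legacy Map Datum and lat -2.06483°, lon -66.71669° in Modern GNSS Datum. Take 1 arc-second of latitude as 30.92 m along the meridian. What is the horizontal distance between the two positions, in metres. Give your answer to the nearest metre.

464 m

Δφ = -2.06483° − -2.06894° = +0.00411°; Δλ = -66.71669° − -66.71600° = -0.00069°.
1° of latitude = 3600 × 30.92 = 111312 m.
ΔN = Δφ × 111312 = 457.5 m; ΔE = Δλ × 111312 × cos(-2.06894°) = -0.00069 × 111312 × 0.999348 = -76.8 m.
Distance = √(ΔE² + ΔN²) = √((-76.8)² + 457.5²) = 463.9 m.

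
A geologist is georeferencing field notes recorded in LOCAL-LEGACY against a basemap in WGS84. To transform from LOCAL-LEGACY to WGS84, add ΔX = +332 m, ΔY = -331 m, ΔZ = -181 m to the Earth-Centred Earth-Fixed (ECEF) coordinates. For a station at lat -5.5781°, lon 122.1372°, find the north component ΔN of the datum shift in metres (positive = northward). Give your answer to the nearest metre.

ΔN = -225 m

The local north axis is (−sin φ cos λ, −sin φ sin λ, cos φ), giving ΔN = -17.167 − 27.244 − 180.143 = -224.55 m.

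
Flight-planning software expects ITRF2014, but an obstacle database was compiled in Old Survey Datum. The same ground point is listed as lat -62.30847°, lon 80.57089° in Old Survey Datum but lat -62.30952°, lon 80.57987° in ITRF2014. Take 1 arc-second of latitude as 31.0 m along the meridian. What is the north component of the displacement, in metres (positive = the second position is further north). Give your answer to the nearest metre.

Δφ = -62.30952° − -62.30847° = -0.00105°; Δλ = 80.57987° − 80.57089° = +0.00898°.
1° of latitude = 3600 × 31.00 = 111600 m.
ΔN = Δφ × 111600 = -117.2 m; ΔE = Δλ × 111600 × cos(-62.30847°) = +0.00898 × 111600 × 0.464711 = 465.7 m.

ΔN = -117 m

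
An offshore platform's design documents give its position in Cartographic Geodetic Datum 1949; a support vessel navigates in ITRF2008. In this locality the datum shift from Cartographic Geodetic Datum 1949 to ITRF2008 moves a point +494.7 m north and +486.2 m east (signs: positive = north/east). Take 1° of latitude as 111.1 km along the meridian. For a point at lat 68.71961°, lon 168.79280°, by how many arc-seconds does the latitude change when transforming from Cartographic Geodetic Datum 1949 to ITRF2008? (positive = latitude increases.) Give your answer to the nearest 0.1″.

Δφ = 16.0″

1° of latitude = 111.1 km, so Δφ = 494.7 / 111100 = 0.0044527° = 16.030″.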